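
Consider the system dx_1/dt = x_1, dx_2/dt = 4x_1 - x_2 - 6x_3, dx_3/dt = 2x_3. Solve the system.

Coefficient matrix A = [[1, 0, 0], [4, -1, -6], [0, 0, 2]].
det(A - λI) = 0 gives eigenvalues λ = -1, 1, 2.
For λ=-1: eigenvector (0,1,0).
For λ=1: eigenvector (1,2,0).
For λ=2: eigenvector (0,-2,1).
General solution: C_1e^(-t)(0,1,0) + C_2e^(t)(1,2,0) + C_3e^(2t)(0,-2,1).

x_1(t) = C_2e^(t), x_2(t) = C_1e^(-t) + 2C_2e^(t) - 2C_3e^(2t), x_3(t) = C_3e^(2t)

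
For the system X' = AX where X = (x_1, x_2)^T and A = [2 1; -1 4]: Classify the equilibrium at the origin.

unstable improper node

A = [[2,1],[-1,4]]; det(A-λI) = λ^2 - 6λ + 9.
repeated λ = 3 with a single eigenvector.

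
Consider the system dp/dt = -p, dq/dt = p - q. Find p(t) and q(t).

Coefficient matrix A = [[-1, 0], [1, -1]].
Characteristic polynomial det(A - λI) = λ^2 + 2λ + 1 = 0.
Single eigenvalue λ = -1 with algebraic multiplicity 2.
Eigenvector v = (0,-1); generalized eigenvector w with (A-λI)w=v is (-1,3).
General solution: e^(-t)[c_1·v + c_2·(t·v + w)].

p(t) = -c_2e^(-t), q(t) = -c_1e^(-t) - c_2te^(-t) + 3c_2e^(-t)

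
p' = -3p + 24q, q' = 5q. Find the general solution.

p(t) = 3c_1e^(5t) - c_2e^(-3t), q(t) = c_1e^(5t)

Coefficient matrix A = [[-3, 24], [0, 5]].
Characteristic polynomial det(A - λI) = λ^2 - 2λ - 15 = 0.
Eigenvalues λ = 5, -3.
For λ=5: (A-λI) row 1 is [-8, 24], so an eigenvector is (3, 1).
For λ=-3: (A-λI) row 1 is [0, 24], so an eigenvector is (-1, 0).
General solution: c_1e^(5t)(3,1) + c_2e^(-3t)(-1,0).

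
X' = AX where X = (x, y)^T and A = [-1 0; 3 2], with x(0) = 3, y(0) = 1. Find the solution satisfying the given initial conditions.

x(t) = 3e^(-t), y(t) = 4e^(2t) - 3e^(-t)

Coefficient matrix A = [[-1, 0], [3, 2]].
Characteristic polynomial det(A - λI) = λ^2 - λ - 2 = 0.
Eigenvalues λ = -1, 2.
For λ=-1: (A-λI) row 2 is [3, 3], so an eigenvector is (1, -1).
For λ=2: (A-λI) row 1 is [-3, 0], so an eigenvector is (0, 1).
General solution: C_1e^(-t)(1,-1) + C_2e^(2t)(0,1).
Applying x(0)=3, y(0)=1 gives C_1=3, C_2=4.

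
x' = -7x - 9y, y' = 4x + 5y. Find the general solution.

Coefficient matrix A = [[-7, -9], [4, 5]].
Characteristic polynomial det(A - λI) = λ^2 + 2λ + 1 = 0.
Single eigenvalue λ = -1 with algebraic multiplicity 2.
Eigenvector v = (3,-2); generalized eigenvector w with (A-λI)w=v is (1,-1).
General solution: e^(-t)[c_1·v + c_2·(t·v + w)].

x(t) = 3c_1e^(-t) + 3c_2te^(-t) + c_2e^(-t), y(t) = -2c_1e^(-t) - 2c_2te^(-t) - c_2e^(-t)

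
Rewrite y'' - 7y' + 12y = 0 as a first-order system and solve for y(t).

Let x_1 = y, x_2 = y'. Then x_1' = x_2 and x_2' = -12x_1 + 7x_2.
A = [[0,1],[-12,7]]; det(A-λI) = λ^2 - 7λ + 12.
Eigenvalues λ = 3, 4 with eigenvectors (1,3), (1,4).

y(t) = c_1e^(3t) + c_2e^(4t)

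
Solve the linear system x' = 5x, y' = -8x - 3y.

x(t) = K_1e^(5t), y(t) = -K_1e^(5t) + K_2e^(-3t)

Coefficient matrix A = [[5, 0], [-8, -3]].
Characteristic polynomial det(A - λI) = λ^2 - 2λ - 15 = 0.
Eigenvalues λ = 5, -3.
For λ=5: (A-λI) row 2 is [-8, -8], so an eigenvector is (1, -1).
For λ=-3: (A-λI) row 1 is [8, 0], so an eigenvector is (0, 1).
General solution: K_1e^(5t)(1,-1) + K_2e^(-3t)(0,1).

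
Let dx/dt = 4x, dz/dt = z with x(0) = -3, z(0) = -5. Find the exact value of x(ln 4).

-768

A = [[4,0],[0,1]]; eigenvalues λ = 1, 4.
Eigenvectors: (0,1) for λ=1, (-1,0) for λ=4.
From the initial condition, c_1 = -5, c_2 = 3.
x(ln 4) = (-5)(4^1)(0) + (3)(4^4)(-1) = -768.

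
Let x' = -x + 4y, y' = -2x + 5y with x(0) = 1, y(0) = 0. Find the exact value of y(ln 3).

-24

A = [[-1,4],[-2,5]]; eigenvalues λ = 1, 3.
Eigenvectors: (-2,-1) for λ=1, (-1,-1) for λ=3.
From the initial condition, c_1 = -1, c_2 = 1.
y(ln 3) = (-1)(3^1)(-1) + (1)(3^3)(-1) = -24.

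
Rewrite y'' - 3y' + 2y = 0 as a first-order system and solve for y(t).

Let x_1 = y, x_2 = y'. Then x_1' = x_2 and x_2' = -2x_1 + 3x_2.
A = [[0,1],[-2,3]]; det(A-λI) = λ^2 - 3λ + 2.
Eigenvalues λ = 2, 1 with eigenvectors (1,2), (1,1).

y(t) = c_1e^(2t) + c_2e^(t)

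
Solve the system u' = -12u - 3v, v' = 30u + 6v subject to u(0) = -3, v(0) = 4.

Coefficient matrix A = [[-12, -3], [30, 6]].
Characteristic polynomial det(A - λI) = λ^2 + 6λ + 18 = 0.
Eigenvalues λ = -3 ± 3i (complex conjugate pair).
For λ=-3+3i: an eigenvector is (-1,3) - i(0,-1) = (-1, 3 + i).
A real fundamental pair from Re and Im of e^((-3+3i)t)v: X_1 = e^(-3t)(cos(3t)·(-1,3) + sin(3t)·(0,-1)), X_2 = e^(-3t)(sin(3t)·(-1,3) - cos(3t)·(0,-1)).
General solution: C_1X_1 + C_2X_2.
Applying u(0)=-3, v(0)=4 gives C_1=3, C_2=-5.

u(t) = 5e^(-3t)sin(3t) - 3e^(-3t)cos(3t), v(t) = -18e^(-3t)sin(3t) + 4e^(-3t)cos(3t)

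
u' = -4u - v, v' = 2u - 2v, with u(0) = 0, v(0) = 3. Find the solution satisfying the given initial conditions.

u(t) = -3e^(-3t)sin(t), v(t) = 3e^(-3t)sin(t) + 3e^(-3t)cos(t)

Coefficient matrix A = [[-4, -1], [2, -2]].
Characteristic polynomial det(A - λI) = λ^2 + 6λ + 10 = 0.
Eigenvalues λ = -3 ± i (complex conjugate pair).
For λ=-3+i: an eigenvector is (-1,1) - i(0,-1) = (-1, 1 + i).
A real fundamental pair from Re and Im of e^((-3+i)t)v: X_1 = e^(-3t)(cos(t)·(-1,1) + sin(t)·(0,-1)), X_2 = e^(-3t)(sin(t)·(-1,1) - cos(t)·(0,-1)).
General solution: C_1X_1 + C_2X_2.
Applying u(0)=0, v(0)=3 gives C_1=0, C_2=3.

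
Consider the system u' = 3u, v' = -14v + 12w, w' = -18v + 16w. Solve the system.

Coefficient matrix A = [[3, 0, 0], [0, -14, 12], [0, -18, 16]].
det(A - λI) = 0 gives eigenvalues λ = -2, 3, 4.
For λ=-2: eigenvector (0,1,1).
For λ=3: eigenvector (1,0,0).
For λ=4: eigenvector (0,2,3).
General solution: K_1e^(-2t)(0,1,1) + K_2e^(3t)(1,0,0) + K_3e^(4t)(0,2,3).

u(t) = K_2e^(3t), v(t) = K_1e^(-2t) + 2K_3e^(4t), w(t) = K_1e^(-2t) + 3K_3e^(4t)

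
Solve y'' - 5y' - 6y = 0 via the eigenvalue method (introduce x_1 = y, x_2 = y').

y(t) = C_1e^(-t) + C_2e^(6t)

Let x_1 = y, x_2 = y'. Then x_1' = x_2 and x_2' = 6x_1 + 5x_2.
A = [[0,1],[6,5]]; det(A-λI) = λ^2 - 5λ - 6.
Eigenvalues λ = -1, 6 with eigenvectors (1,-1), (1,6).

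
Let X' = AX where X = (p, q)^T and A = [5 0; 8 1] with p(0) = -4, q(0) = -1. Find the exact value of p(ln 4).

-4096

A = [[5,0],[8,1]]; eigenvalues λ = 1, 5.
Eigenvectors: (0,-1) for λ=1, (-1,-2) for λ=5.
From the initial condition, c_1 = -7, c_2 = 4.
p(ln 4) = (-7)(4^1)(0) + (4)(4^5)(-1) = -4096.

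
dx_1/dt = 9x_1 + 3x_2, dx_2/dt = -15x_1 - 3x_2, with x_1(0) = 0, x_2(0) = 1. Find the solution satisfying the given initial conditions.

Coefficient matrix A = [[9, 3], [-15, -3]].
Characteristic polynomial det(A - λI) = λ^2 - 6λ + 18 = 0.
Eigenvalues λ = 3 ± 3i (complex conjugate pair).
For λ=3+3i: an eigenvector is (-1,2) - i(0,1) = (-1, 2 - i).
A real fundamental pair from Re and Im of e^((3+3i)t)v: X_1 = e^(3t)(cos(3t)·(-1,2) + sin(3t)·(0,1)), X_2 = e^(3t)(sin(3t)·(-1,2) - cos(3t)·(0,1)).
General solution: K_1X_1 + K_2X_2.
Applying x_1(0)=0, x_2(0)=1 gives K_1=0, K_2=-1.

x_1(t) = e^(3t)sin(3t), x_2(t) = -2e^(3t)sin(3t) + e^(3t)cos(3t)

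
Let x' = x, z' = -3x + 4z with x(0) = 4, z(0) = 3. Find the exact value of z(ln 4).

A = [[1,0],[-3,4]]; eigenvalues λ = 4, 1.
Eigenvectors: (0,1) for λ=4, (-1,-1) for λ=1.
From the initial condition, c_1 = -1, c_2 = -4.
z(ln 4) = (-1)(4^4)(1) + (-4)(4^1)(-1) = -240.

-240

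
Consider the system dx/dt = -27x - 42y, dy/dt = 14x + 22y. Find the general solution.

x(t) = 3K_1e^(t) + 2K_2e^(-6t), y(t) = -2K_1e^(t) - K_2e^(-6t)

Coefficient matrix A = [[-27, -42], [14, 22]].
Characteristic polynomial det(A - λI) = λ^2 + 5λ - 6 = 0.
Eigenvalues λ = 1, -6.
For λ=1: (A-λI) row 1 is [-28, -42], so an eigenvector is (3, -2).
For λ=-6: (A-λI) row 1 is [-21, -42], so an eigenvector is (2, -1).
General solution: K_1e^(t)(3,-2) + K_2e^(-6t)(2,-1).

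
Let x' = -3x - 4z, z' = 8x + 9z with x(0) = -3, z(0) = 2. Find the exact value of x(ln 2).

A = [[-3,-4],[8,9]]; eigenvalues λ = 5, 1.
Eigenvectors: (-1,2) for λ=5, (-1,1) for λ=1.
From the initial condition, c_1 = -1, c_2 = 4.
x(ln 2) = (-1)(2^5)(-1) + (4)(2^1)(-1) = 24.

24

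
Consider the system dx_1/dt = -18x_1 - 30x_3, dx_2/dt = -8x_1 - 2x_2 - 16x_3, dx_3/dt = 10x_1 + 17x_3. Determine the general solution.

x_1(t) = -3c_2e^(2t) - 2c_3e^(-3t), x_2(t) = c_1e^(-2t) - 2c_2e^(2t), x_3(t) = 2c_2e^(2t) + c_3e^(-3t)

Coefficient matrix A = [[-18, 0, -30], [-8, -2, -16], [10, 0, 17]].
det(A - λI) = 0 gives eigenvalues λ = -2, 2, -3.
For λ=-2: eigenvector (0,1,0).
For λ=2: eigenvector (-3,-2,2).
For λ=-3: eigenvector (-2,0,1).
General solution: c_1e^(-2t)(0,1,0) + c_2e^(2t)(-3,-2,2) + c_3e^(-3t)(-2,0,1).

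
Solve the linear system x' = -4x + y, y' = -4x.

Coefficient matrix A = [[-4, 1], [-4, 0]].
Characteristic polynomial det(A - λI) = λ^2 + 4λ + 4 = 0.
Single eigenvalue λ = -2 with algebraic multiplicity 2.
Eigenvector v = (1,2); generalized eigenvector w with (A-λI)w=v is (1,3).
General solution: e^(-2t)[C_1·v + C_2·(t·v + w)].

x(t) = C_1e^(-2t) + C_2te^(-2t) + C_2e^(-2t), y(t) = 2C_1e^(-2t) + 2C_2te^(-2t) + 3C_2e^(-2t)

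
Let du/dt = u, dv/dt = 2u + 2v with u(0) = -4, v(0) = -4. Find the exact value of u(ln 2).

-8

A = [[1,0],[2,2]]; eigenvalues λ = 2, 1.
Eigenvectors: (0,-1) for λ=2, (-1,2) for λ=1.
From the initial condition, c_1 = 12, c_2 = 4.
u(ln 2) = (12)(2^2)(0) + (4)(2^1)(-1) = -8.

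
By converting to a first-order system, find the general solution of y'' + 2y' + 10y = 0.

y(t) = K_1e^(-t)cos(3t) + K_2e^(-t)sin(3t)

Let x_1 = y, x_2 = y'. Then x_1' = x_2 and x_2' = -10x_1 - 2x_2.
A = [[0,1],[-10,-2]]; det(A-λI) = λ^2 + 2λ + 10.
Eigenvalues λ = -1 ± 3i.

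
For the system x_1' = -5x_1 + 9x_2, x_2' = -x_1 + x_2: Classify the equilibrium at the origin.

A = [[-5,9],[-1,1]]; det(A-λI) = λ^2 + 4λ + 4.
repeated λ = -2 with a single eigenvector.

stable improper node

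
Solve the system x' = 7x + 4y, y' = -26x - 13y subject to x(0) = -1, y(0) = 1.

x(t) = -3e^(-3t)sin(2t) - e^(-3t)cos(2t), y(t) = 8e^(-3t)sin(2t) + e^(-3t)cos(2t)

Coefficient matrix A = [[7, 4], [-26, -13]].
Characteristic polynomial det(A - λI) = λ^2 + 6λ + 13 = 0.
Eigenvalues λ = -3 ± 2i (complex conjugate pair).
For λ=-3+2i: an eigenvector is (1,-3) - i(-1,2) = (1 + i, -3 - 2i).
A real fundamental pair from Re and Im of e^((-3+2i)t)v: X_1 = e^(-3t)(cos(2t)·(1,-3) + sin(2t)·(-1,2)), X_2 = e^(-3t)(sin(2t)·(1,-3) - cos(2t)·(-1,2)).
General solution: c_1X_1 + c_2X_2.
Applying x(0)=-1, y(0)=1 gives c_1=1, c_2=-2.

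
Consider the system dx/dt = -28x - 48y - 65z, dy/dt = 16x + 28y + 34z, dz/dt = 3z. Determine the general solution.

x(t) = -3K_1e^(4t) - 2K_2e^(-4t) + K_3e^(3t), y(t) = 2K_1e^(4t) + K_2e^(-4t) - 2K_3e^(3t), z(t) = K_3e^(3t)

Coefficient matrix A = [[-28, -48, -65], [16, 28, 34], [0, 0, 3]].
det(A - λI) = 0 gives eigenvalues λ = 4, -4, 3.
For λ=4: eigenvector (-3,2,0).
For λ=-4: eigenvector (-2,1,0).
For λ=3: eigenvector (1,-2,1).
General solution: K_1e^(4t)(-3,2,0) + K_2e^(-4t)(-2,1,0) + K_3e^(3t)(1,-2,1).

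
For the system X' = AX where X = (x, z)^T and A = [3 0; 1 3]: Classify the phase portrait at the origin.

unstable improper node

A = [[3,0],[1,3]]; det(A-λI) = λ^2 - 6λ + 9.
repeated λ = 3 with a single eigenvector.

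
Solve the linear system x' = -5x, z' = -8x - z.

x(t) = C_2e^(-5t), z(t) = C_1e^(-t) + 2C_2e^(-5t)

Coefficient matrix A = [[-5, 0], [-8, -1]].
Characteristic polynomial det(A - λI) = λ^2 + 6λ + 5 = 0.
Eigenvalues λ = -1, -5.
For λ=-1: (A-λI) row 1 is [-4, 0], so an eigenvector is (0, 1).
For λ=-5: (A-λI) row 2 is [-8, 4], so an eigenvector is (1, 2).
General solution: C_1e^(-t)(0,1) + C_2e^(-5t)(1,2).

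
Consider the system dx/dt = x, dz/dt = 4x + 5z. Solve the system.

Coefficient matrix A = [[1, 0], [4, 5]].
Characteristic polynomial det(A - λI) = λ^2 - 6λ + 5 = 0.
Eigenvalues λ = 1, 5.
For λ=1: (A-λI) row 2 is [4, 4], so an eigenvector is (-1, 1).
For λ=5: (A-λI) row 1 is [-4, 0], so an eigenvector is (0, 1).
General solution: C_1e^(t)(-1,1) + C_2e^(5t)(0,1).

x(t) = -C_1e^(t), z(t) = C_1e^(t) + C_2e^(5t)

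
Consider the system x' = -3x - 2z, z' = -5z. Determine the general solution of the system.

x(t) = -c_1e^(-3t) + c_2e^(-5t), z(t) = c_2e^(-5t)

Coefficient matrix A = [[-3, -2], [0, -5]].
Characteristic polynomial det(A - λI) = λ^2 + 8λ + 15 = 0.
Eigenvalues λ = -3, -5.
For λ=-3: (A-λI) row 1 is [0, -2], so an eigenvector is (-1, 0).
For λ=-5: (A-λI) row 1 is [2, -2], so an eigenvector is (1, 1).
General solution: c_1e^(-3t)(-1,0) + c_2e^(-5t)(1,1).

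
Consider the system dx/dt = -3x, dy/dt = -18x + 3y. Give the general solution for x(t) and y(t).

Coefficient matrix A = [[-3, 0], [-18, 3]].
Characteristic polynomial det(A - λI) = λ^2 - 9 = 0.
Eigenvalues λ = -3, 3.
For λ=-3: (A-λI) row 2 is [-18, 6], so an eigenvector is (1, 3).
For λ=3: (A-λI) row 1 is [-6, 0], so an eigenvector is (0, 1).
General solution: K_1e^(-3t)(1,3) + K_2e^(3t)(0,1).

x(t) = K_1e^(-3t), y(t) = 3K_1e^(-3t) + K_2e^(3t)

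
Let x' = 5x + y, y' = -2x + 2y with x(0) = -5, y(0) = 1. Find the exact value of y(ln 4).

1792

A = [[5,1],[-2,2]]; eigenvalues λ = 3, 4.
Eigenvectors: (-1,2) for λ=3, (-1,1) for λ=4.
From the initial condition, c_1 = -4, c_2 = 9.
y(ln 4) = (-4)(4^3)(2) + (9)(4^4)(1) = 1792.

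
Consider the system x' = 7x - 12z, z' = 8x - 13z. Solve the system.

Coefficient matrix A = [[7, -12], [8, -13]].
Characteristic polynomial det(A - λI) = λ^2 + 6λ + 5 = 0.
Eigenvalues λ = -5, -1.
For λ=-5: (A-λI) row 1 is [12, -12], so an eigenvector is (-1, -1).
For λ=-1: (A-λI) row 1 is [8, -12], so an eigenvector is (3, 2).
General solution: C_1e^(-5t)(-1,-1) + C_2e^(-t)(3,2).

x(t) = -C_1e^(-5t) + 3C_2e^(-t), z(t) = -C_1e^(-5t) + 2C_2e^(-t)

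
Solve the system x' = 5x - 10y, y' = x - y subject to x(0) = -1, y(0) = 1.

Coefficient matrix A = [[5, -10], [1, -1]].
Characteristic polynomial det(A - λI) = λ^2 - 4λ + 5 = 0.
Eigenvalues λ = 2 ± i (complex conjugate pair).
For λ=2+i: an eigenvector is (-1,0) - i(-3,-1) = (-1 + 3i, 0 + i).
A real fundamental pair from Re and Im of e^((2+i)t)v: X_1 = e^(2t)(cos(t)·(-1,0) + sin(t)·(-3,-1)), X_2 = e^(2t)(sin(t)·(-1,0) - cos(t)·(-3,-1)).
General solution: C_1X_1 + C_2X_2.
Applying x(0)=-1, y(0)=1 gives C_1=4, C_2=1.

x(t) = -13e^(2t)sin(t) - e^(2t)cos(t), y(t) = -4e^(2t)sin(t) + e^(2t)cos(t)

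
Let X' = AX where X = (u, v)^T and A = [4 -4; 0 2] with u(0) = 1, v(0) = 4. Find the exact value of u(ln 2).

A = [[4,-4],[0,2]]; eigenvalues λ = 4, 2.
Eigenvectors: (-1,0) for λ=4, (-2,-1) for λ=2.
From the initial condition, c_1 = 7, c_2 = -4.
u(ln 2) = (7)(2^4)(-1) + (-4)(2^2)(-2) = -80.

-80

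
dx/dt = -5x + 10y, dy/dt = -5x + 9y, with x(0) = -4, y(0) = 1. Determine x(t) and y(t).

x(t) = 38e^(2t)sin(t) - 4e^(2t)cos(t), y(t) = 27e^(2t)sin(t) + e^(2t)cos(t)

Coefficient matrix A = [[-5, 10], [-5, 9]].
Characteristic polynomial det(A - λI) = λ^2 - 4λ + 5 = 0.
Eigenvalues λ = 2 ± i (complex conjugate pair).
For λ=2+i: an eigenvector is (-3,-2) - i(1,1) = (-3 - i, -2 - i).
A real fundamental pair from Re and Im of e^((2+i)t)v: X_1 = e^(2t)(cos(t)·(-3,-2) + sin(t)·(1,1)), X_2 = e^(2t)(sin(t)·(-3,-2) - cos(t)·(1,1)).
General solution: C_1X_1 + C_2X_2.
Applying x(0)=-4, y(0)=1 gives C_1=5, C_2=-11.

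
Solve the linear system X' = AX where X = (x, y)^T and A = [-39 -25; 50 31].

Coefficient matrix A = [[-39, -25], [50, 31]].
Characteristic polynomial det(A - λI) = λ^2 + 8λ + 41 = 0.
Eigenvalues λ = -4 ± 5i (complex conjugate pair).
For λ=-4+5i: an eigenvector is (-1,1) - i(2,-3) = (-1 - 2i, 1 + 3i).
A real fundamental pair from Re and Im of e^((-4+5i)t)v: X_1 = e^(-4t)(cos(5t)·(-1,1) + sin(5t)·(2,-3)), X_2 = e^(-4t)(sin(5t)·(-1,1) - cos(5t)·(2,-3)).
General solution: K_1X_1 + K_2X_2.

x(t) = 2K_1e^(-4t)sin(5t) - K_1e^(-4t)cos(5t) - K_2e^(-4t)sin(5t) - 2K_2e^(-4t)cos(5t), y(t) = -3K_1e^(-4t)sin(5t) + K_1e^(-4t)cos(5t) + K_2e^(-4t)sin(5t) + 3K_2e^(-4t)cos(5t)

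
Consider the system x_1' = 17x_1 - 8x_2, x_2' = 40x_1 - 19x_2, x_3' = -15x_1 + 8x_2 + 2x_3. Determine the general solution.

x_1(t) = 2K_1e^(-3t) - K_3e^(t), x_2(t) = 5K_1e^(-3t) - 2K_3e^(t), x_3(t) = -2K_1e^(-3t) + K_2e^(2t) + K_3e^(t)

Coefficient matrix A = [[17, -8, 0], [40, -19, 0], [-15, 8, 2]].
det(A - λI) = 0 gives eigenvalues λ = -3, 2, 1.
For λ=-3: eigenvector (2,5,-2).
For λ=2: eigenvector (0,0,1).
For λ=1: eigenvector (-1,-2,1).
General solution: K_1e^(-3t)(2,5,-2) + K_2e^(2t)(0,0,1) + K_3e^(t)(-1,-2,1).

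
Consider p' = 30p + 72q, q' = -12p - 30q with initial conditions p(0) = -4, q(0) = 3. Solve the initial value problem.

Coefficient matrix A = [[30, 72], [-12, -30]].
Characteristic polynomial det(A - λI) = λ^2 - 36 = 0.
Eigenvalues λ = -6, 6.
For λ=-6: (A-λI) row 1 is [36, 72], so an eigenvector is (-2, 1).
For λ=6: (A-λI) row 1 is [24, 72], so an eigenvector is (-3, 1).
General solution: c_1e^(-6t)(-2,1) + c_2e^(6t)(-3,1).
Applying p(0)=-4, q(0)=3 gives c_1=5, c_2=-2.

p(t) = 6e^(6t) - 10e^(-6t), q(t) = -2e^(6t) + 5e^(-6t)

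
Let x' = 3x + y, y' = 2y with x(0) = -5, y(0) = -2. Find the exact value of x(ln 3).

A = [[3,1],[0,2]]; eigenvalues λ = 2, 3.
Eigenvectors: (-1,1) for λ=2, (-1,0) for λ=3.
From the initial condition, c_1 = -2, c_2 = 7.
x(ln 3) = (-2)(3^2)(-1) + (7)(3^3)(-1) = -171.

-171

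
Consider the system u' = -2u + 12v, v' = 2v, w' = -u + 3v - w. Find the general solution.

Coefficient matrix A = [[-2, 12, 0], [0, 2, 0], [-1, 3, -1]].
det(A - λI) = 0 gives eigenvalues λ = -2, 2, -1.
For λ=-2: eigenvector (1,0,1).
For λ=2: eigenvector (3,1,0).
For λ=-1: eigenvector (0,0,1).
General solution: K_1e^(-2t)(1,0,1) + K_2e^(2t)(3,1,0) + K_3e^(-t)(0,0,1).

u(t) = K_1e^(-2t) + 3K_2e^(2t), v(t) = K_2e^(2t), w(t) = K_1e^(-2t) + K_3e^(-t)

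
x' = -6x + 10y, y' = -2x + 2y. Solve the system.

Coefficient matrix A = [[-6, 10], [-2, 2]].
Characteristic polynomial det(A - λI) = λ^2 + 4λ + 8 = 0.
Eigenvalues λ = -2 ± 2i (complex conjugate pair).
For λ=-2+2i: an eigenvector is (-1,0) - i(2,1) = (-1 - 2i, 0 - i).
A real fundamental pair from Re and Im of e^((-2+2i)t)v: X_1 = e^(-2t)(cos(2t)·(-1,0) + sin(2t)·(2,1)), X_2 = e^(-2t)(sin(2t)·(-1,0) - cos(2t)·(2,1)).
General solution: K_1X_1 + K_2X_2.

x(t) = 2K_1e^(-2t)sin(2t) - K_1e^(-2t)cos(2t) - K_2e^(-2t)sin(2t) - 2K_2e^(-2t)cos(2t), y(t) = K_1e^(-2t)sin(2t) - K_2e^(-2t)cos(2t)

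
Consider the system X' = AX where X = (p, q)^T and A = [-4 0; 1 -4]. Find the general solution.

Coefficient matrix A = [[-4, 0], [1, -4]].
Characteristic polynomial det(A - λI) = λ^2 + 8λ + 16 = 0.
Single eigenvalue λ = -4 with algebraic multiplicity 2.
Eigenvector v = (0,-1); generalized eigenvector w with (A-λI)w=v is (-1,3).
General solution: e^(-4t)[c_1·v + c_2·(t·v + w)].

p(t) = -c_2e^(-4t), q(t) = -c_1e^(-4t) - c_2te^(-4t) + 3c_2e^(-4t)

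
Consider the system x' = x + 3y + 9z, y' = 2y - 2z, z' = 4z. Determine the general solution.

x(t) = K_1e^(t) - 2K_2e^(4t) + 3K_3e^(2t), y(t) = K_2e^(4t) + K_3e^(2t), z(t) = -K_2e^(4t)

Coefficient matrix A = [[1, 3, 9], [0, 2, -2], [0, 0, 4]].
det(A - λI) = 0 gives eigenvalues λ = 1, 4, 2.
For λ=1: eigenvector (1,0,0).
For λ=4: eigenvector (-2,1,-1).
For λ=2: eigenvector (3,1,0).
General solution: K_1e^(t)(1,0,0) + K_2e^(4t)(-2,1,-1) + K_3e^(2t)(3,1,0).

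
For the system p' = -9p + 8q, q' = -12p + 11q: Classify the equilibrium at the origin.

saddle

A = [[-9,8],[-12,11]]; det(A-λI) = λ^2 - 2λ - 3.
λ = 3, -1: opposite signs.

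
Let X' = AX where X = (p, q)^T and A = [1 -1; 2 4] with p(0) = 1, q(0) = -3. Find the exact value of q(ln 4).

-240

A = [[1,-1],[2,4]]; eigenvalues λ = 2, 3.
Eigenvectors: (1,-1) for λ=2, (1,-2) for λ=3.
From the initial condition, c_1 = -1, c_2 = 2.
q(ln 4) = (-1)(4^2)(-1) + (2)(4^3)(-2) = -240.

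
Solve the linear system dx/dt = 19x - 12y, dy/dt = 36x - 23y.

Coefficient matrix A = [[19, -12], [36, -23]].
Characteristic polynomial det(A - λI) = λ^2 + 4λ - 5 = 0.
Eigenvalues λ = 1, -5.
For λ=1: (A-λI) row 1 is [18, -12], so an eigenvector is (-2, -3).
For λ=-5: (A-λI) row 1 is [24, -12], so an eigenvector is (-1, -2).
General solution: c_1e^(t)(-2,-3) + c_2e^(-5t)(-1,-2).

x(t) = -2c_1e^(t) - c_2e^(-5t), y(t) = -3c_1e^(t) - 2c_2e^(-5t)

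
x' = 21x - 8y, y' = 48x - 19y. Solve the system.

x(t) = K_1e^(5t) - K_2e^(-3t), y(t) = 2K_1e^(5t) - 3K_2e^(-3t)

Coefficient matrix A = [[21, -8], [48, -19]].
Characteristic polynomial det(A - λI) = λ^2 - 2λ - 15 = 0.
Eigenvalues λ = 5, -3.
For λ=5: (A-λI) row 1 is [16, -8], so an eigenvector is (1, 2).
For λ=-3: (A-λI) row 1 is [24, -8], so an eigenvector is (-1, -3).
General solution: K_1e^(5t)(1,2) + K_2e^(-3t)(-1,-3).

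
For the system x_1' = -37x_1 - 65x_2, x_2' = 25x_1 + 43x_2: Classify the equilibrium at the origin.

A = [[-37,-65],[25,43]]; det(A-λI) = λ^2 - 6λ + 34.
λ = 3 ± 5i: positive real part.

unstable spiral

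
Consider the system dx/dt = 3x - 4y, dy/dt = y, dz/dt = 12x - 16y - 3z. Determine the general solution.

x(t) = K_1e^(3t) + 2K_2e^(t), y(t) = K_2e^(t), z(t) = 2K_1e^(3t) + 2K_2e^(t) + K_3e^(-3t)

Coefficient matrix A = [[3, -4, 0], [0, 1, 0], [12, -16, -3]].
det(A - λI) = 0 gives eigenvalues λ = 3, 1, -3.
For λ=3: eigenvector (1,0,2).
For λ=1: eigenvector (2,1,2).
For λ=-3: eigenvector (0,0,1).
General solution: K_1e^(3t)(1,0,2) + K_2e^(t)(2,1,2) + K_3e^(-3t)(0,0,1).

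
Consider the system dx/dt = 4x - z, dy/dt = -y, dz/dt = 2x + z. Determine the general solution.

x(t) = -c_2e^(2t) + c_3e^(3t), y(t) = c_1e^(-t), z(t) = -2c_2e^(2t) + c_3e^(3t)

Coefficient matrix A = [[4, 0, -1], [0, -1, 0], [2, 0, 1]].
det(A - λI) = 0 gives eigenvalues λ = -1, 2, 3.
For λ=-1: eigenvector (0,1,0).
For λ=2: eigenvector (-1,0,-2).
For λ=3: eigenvector (1,0,1).
General solution: c_1e^(-t)(0,1,0) + c_2e^(2t)(-1,0,-2) + c_3e^(3t)(1,0,1).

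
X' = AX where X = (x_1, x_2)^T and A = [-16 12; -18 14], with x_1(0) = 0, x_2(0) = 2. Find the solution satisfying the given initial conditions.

Coefficient matrix A = [[-16, 12], [-18, 14]].
Characteristic polynomial det(A - λI) = λ^2 + 2λ - 8 = 0.
Eigenvalues λ = -4, 2.
For λ=-4: (A-λI) row 1 is [-12, 12], so an eigenvector is (1, 1).
For λ=2: (A-λI) row 1 is [-18, 12], so an eigenvector is (2, 3).
General solution: c_1e^(-4t)(1,1) + c_2e^(2t)(2,3).
Applying x_1(0)=0, x_2(0)=2 gives c_1=-4, c_2=2.

x_1(t) = 4e^(2t) - 4e^(-4t), x_2(t) = 6e^(2t) - 4e^(-4t)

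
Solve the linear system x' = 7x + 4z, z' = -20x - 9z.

Coefficient matrix A = [[7, 4], [-20, -9]].
Characteristic polynomial det(A - λI) = λ^2 + 2λ + 17 = 0.
Eigenvalues λ = -1 ± 4i (complex conjugate pair).
For λ=-1+4i: an eigenvector is (0,1) - i(1,-2) = (0 - i, 1 + 2i).
A real fundamental pair from Re and Im of e^((-1+4i)t)v: X_1 = e^(-t)(cos(4t)·(0,1) + sin(4t)·(1,-2)), X_2 = e^(-t)(sin(4t)·(0,1) - cos(4t)·(1,-2)).
General solution: K_1X_1 + K_2X_2.

x(t) = K_1e^(-t)sin(4t) - K_2e^(-t)cos(4t), z(t) = -2K_1e^(-t)sin(4t) + K_1e^(-t)cos(4t) + K_2e^(-t)sin(4t) + 2K_2e^(-t)cos(4t)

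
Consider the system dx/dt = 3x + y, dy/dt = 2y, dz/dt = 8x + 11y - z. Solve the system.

Coefficient matrix A = [[3, 1, 0], [0, 2, 0], [8, 11, -1]].
det(A - λI) = 0 gives eigenvalues λ = 3, -1, 2.
For λ=3: eigenvector (1,0,2).
For λ=-1: eigenvector (0,0,1).
For λ=2: eigenvector (-1,1,1).
General solution: C_1e^(3t)(1,0,2) + C_2e^(-t)(0,0,1) + C_3e^(2t)(-1,1,1).

x(t) = C_1e^(3t) - C_3e^(2t), y(t) = C_3e^(2t), z(t) = 2C_1e^(3t) + C_2e^(-t) + C_3e^(2t)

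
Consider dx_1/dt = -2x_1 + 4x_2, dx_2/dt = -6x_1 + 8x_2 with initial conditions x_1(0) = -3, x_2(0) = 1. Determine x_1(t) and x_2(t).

Coefficient matrix A = [[-2, 4], [-6, 8]].
Characteristic polynomial det(A - λI) = λ^2 - 6λ + 8 = 0.
Eigenvalues λ = 4, 2.
For λ=4: (A-λI) row 1 is [-6, 4], so an eigenvector is (2, 3).
For λ=2: (A-λI) row 1 is [-4, 4], so an eigenvector is (1, 1).
General solution: C_1e^(4t)(2,3) + C_2e^(2t)(1,1).
Applying x_1(0)=-3, x_2(0)=1 gives C_1=4, C_2=-11.

x_1(t) = 8e^(4t) - 11e^(2t), x_2(t) = 12e^(4t) - 11e^(2t)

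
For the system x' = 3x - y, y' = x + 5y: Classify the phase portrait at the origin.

unstable improper node

A = [[3,-1],[1,5]]; det(A-λI) = λ^2 - 8λ + 16.
repeated λ = 4 with a single eigenvector.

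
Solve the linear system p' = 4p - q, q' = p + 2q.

p(t) = -K_1e^(3t) - K_2te^(3t) - 2K_2e^(3t), q(t) = -K_1e^(3t) - K_2te^(3t) - K_2e^(3t)

Coefficient matrix A = [[4, -1], [1, 2]].
Characteristic polynomial det(A - λI) = λ^2 - 6λ + 9 = 0.
Single eigenvalue λ = 3 with algebraic multiplicity 2.
Eigenvector v = (-1,-1); generalized eigenvector w with (A-λI)w=v is (-2,-1).
General solution: e^(3t)[K_1·v + K_2·(t·v + w)].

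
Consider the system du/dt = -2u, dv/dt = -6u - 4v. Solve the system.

u(t) = -C_1e^(-2t), v(t) = 3C_1e^(-2t) + C_2e^(-4t)

Coefficient matrix A = [[-2, 0], [-6, -4]].
Characteristic polynomial det(A - λI) = λ^2 + 6λ + 8 = 0.
Eigenvalues λ = -2, -4.
For λ=-2: (A-λI) row 2 is [-6, -2], so an eigenvector is (-1, 3).
For λ=-4: (A-λI) row 1 is [2, 0], so an eigenvector is (0, 1).
General solution: C_1e^(-2t)(-1,3) + C_2e^(-4t)(0,1).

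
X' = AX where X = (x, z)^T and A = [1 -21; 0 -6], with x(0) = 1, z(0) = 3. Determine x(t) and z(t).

Coefficient matrix A = [[1, -21], [0, -6]].
Characteristic polynomial det(A - λI) = λ^2 + 5λ - 6 = 0.
Eigenvalues λ = -6, 1.
For λ=-6: (A-λI) row 1 is [7, -21], so an eigenvector is (-3, -1).
For λ=1: (A-λI) row 1 is [0, -21], so an eigenvector is (1, 0).
General solution: C_1e^(-6t)(-3,-1) + C_2e^(t)(1,0).
Applying x(0)=1, z(0)=3 gives C_1=-3, C_2=-8.

x(t) = -8e^(t) + 9e^(-6t), z(t) = 3e^(-6t)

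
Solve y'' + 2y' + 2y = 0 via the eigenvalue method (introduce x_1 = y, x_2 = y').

Let x_1 = y, x_2 = y'. Then x_1' = x_2 and x_2' = -2x_1 - 2x_2.
A = [[0,1],[-2,-2]]; det(A-λI) = λ^2 + 2λ + 2.
Eigenvalues λ = -1 ± i.

y(t) = C_1e^(-t)cos(t) + C_2e^(-t)sin(t)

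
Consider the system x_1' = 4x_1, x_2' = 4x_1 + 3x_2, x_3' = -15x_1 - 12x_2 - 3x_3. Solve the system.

x_1(t) = c_1e^(4t), x_2(t) = 4c_1e^(4t) + c_2e^(3t), x_3(t) = -9c_1e^(4t) - 2c_2e^(3t) + c_3e^(-3t)

Coefficient matrix A = [[4, 0, 0], [4, 3, 0], [-15, -12, -3]].
det(A - λI) = 0 gives eigenvalues λ = 4, 3, -3.
For λ=4: eigenvector (1,4,-9).
For λ=3: eigenvector (0,1,-2).
For λ=-3: eigenvector (0,0,1).
General solution: c_1e^(4t)(1,4,-9) + c_2e^(3t)(0,1,-2) + c_3e^(-3t)(0,0,1).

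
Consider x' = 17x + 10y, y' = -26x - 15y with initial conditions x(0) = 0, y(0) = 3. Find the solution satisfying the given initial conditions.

Coefficient matrix A = [[17, 10], [-26, -15]].
Characteristic polynomial det(A - λI) = λ^2 - 2λ + 5 = 0.
Eigenvalues λ = 1 ± 2i (complex conjugate pair).
For λ=1+2i: an eigenvector is (1,-2) - i(-2,3) = (1 + 2i, -2 - 3i).
A real fundamental pair from Re and Im of e^((1+2i)t)v: X_1 = e^(t)(cos(2t)·(1,-2) + sin(2t)·(-2,3)), X_2 = e^(t)(sin(2t)·(1,-2) - cos(2t)·(-2,3)).
General solution: K_1X_1 + K_2X_2.
Applying x(0)=0, y(0)=3 gives K_1=-6, K_2=3.

x(t) = 15e^(t)sin(2t), y(t) = -24e^(t)sin(2t) + 3e^(t)cos(2t)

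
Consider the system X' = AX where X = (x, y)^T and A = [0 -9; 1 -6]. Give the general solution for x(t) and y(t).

Coefficient matrix A = [[0, -9], [1, -6]].
Characteristic polynomial det(A - λI) = λ^2 + 6λ + 9 = 0.
Single eigenvalue λ = -3 with algebraic multiplicity 2.
Eigenvector v = (-3,-1); generalized eigenvector w with (A-λI)w=v is (2,1).
General solution: e^(-3t)[K_1·v + K_2·(t·v + w)].

x(t) = -3K_1e^(-3t) - 3K_2te^(-3t) + 2K_2e^(-3t), y(t) = -K_1e^(-3t) - K_2te^(-3t) + K_2e^(-3t)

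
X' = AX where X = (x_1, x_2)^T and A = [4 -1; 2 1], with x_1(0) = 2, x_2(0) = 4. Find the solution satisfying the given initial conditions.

Coefficient matrix A = [[4, -1], [2, 1]].
Characteristic polynomial det(A - λI) = λ^2 - 5λ + 6 = 0.
Eigenvalues λ = 2, 3.
For λ=2: (A-λI) row 1 is [2, -1], so an eigenvector is (-1, -2).
For λ=3: (A-λI) row 1 is [1, -1], so an eigenvector is (-1, -1).
General solution: c_1e^(2t)(-1,-2) + c_2e^(3t)(-1,-1).
Applying x_1(0)=2, x_2(0)=4 gives c_1=-2, c_2=0.

x_1(t) = 2e^(2t), x_2(t) = 4e^(2t)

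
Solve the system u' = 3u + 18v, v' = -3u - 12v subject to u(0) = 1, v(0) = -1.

Coefficient matrix A = [[3, 18], [-3, -12]].
Characteristic polynomial det(A - λI) = λ^2 + 9λ + 18 = 0.
Eigenvalues λ = -6, -3.
For λ=-6: (A-λI) row 1 is [9, 18], so an eigenvector is (-2, 1).
For λ=-3: (A-λI) row 1 is [6, 18], so an eigenvector is (3, -1).
General solution: K_1e^(-6t)(-2,1) + K_2e^(-3t)(3,-1).
Applying u(0)=1, v(0)=-1 gives K_1=-2, K_2=-1.

u(t) = -3e^(-3t) + 4e^(-6t), v(t) = e^(-3t) - 2e^(-6t)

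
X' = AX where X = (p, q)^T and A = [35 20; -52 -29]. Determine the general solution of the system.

Coefficient matrix A = [[35, 20], [-52, -29]].
Characteristic polynomial det(A - λI) = λ^2 - 6λ + 25 = 0.
Eigenvalues λ = 3 ± 4i (complex conjugate pair).
For λ=3+4i: an eigenvector is (1,-2) - i(-2,3) = (1 + 2i, -2 - 3i).
A real fundamental pair from Re and Im of e^((3+4i)t)v: X_1 = e^(3t)(cos(4t)·(1,-2) + sin(4t)·(-2,3)), X_2 = e^(3t)(sin(4t)·(1,-2) - cos(4t)·(-2,3)).
General solution: K_1X_1 + K_2X_2.

p(t) = -2K_1e^(3t)sin(4t) + K_1e^(3t)cos(4t) + K_2e^(3t)sin(4t) + 2K_2e^(3t)cos(4t), q(t) = 3K_1e^(3t)sin(4t) - 2K_1e^(3t)cos(4t) - 2K_2e^(3t)sin(4t) - 3K_2e^(3t)cos(4t)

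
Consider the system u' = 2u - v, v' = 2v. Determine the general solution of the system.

Coefficient matrix A = [[2, -1], [0, 2]].
Characteristic polynomial det(A - λI) = λ^2 - 4λ + 4 = 0.
Single eigenvalue λ = 2 with algebraic multiplicity 2.
Eigenvector v = (-1,0); generalized eigenvector w with (A-λI)w=v is (-2,1).
General solution: e^(2t)[c_1·v + c_2·(t·v + w)].

u(t) = -c_1e^(2t) - c_2te^(2t) - 2c_2e^(2t), v(t) = c_2e^(2t)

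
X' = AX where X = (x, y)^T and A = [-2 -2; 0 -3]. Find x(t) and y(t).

x(t) = 2K_1e^(-3t) + K_2e^(-2t), y(t) = K_1e^(-3t)

Coefficient matrix A = [[-2, -2], [0, -3]].
Characteristic polynomial det(A - λI) = λ^2 + 5λ + 6 = 0.
Eigenvalues λ = -3, -2.
For λ=-3: (A-λI) row 1 is [1, -2], so an eigenvector is (2, 1).
For λ=-2: (A-λI) row 1 is [0, -2], so an eigenvector is (1, 0).
General solution: K_1e^(-3t)(2,1) + K_2e^(-2t)(1,0).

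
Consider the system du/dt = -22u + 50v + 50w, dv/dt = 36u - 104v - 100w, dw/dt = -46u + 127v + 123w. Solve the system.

u(t) = 5c_1e^(-2t) + 2c_2e^(3t), v(t) = -10c_1e^(-2t) - 4c_2e^(3t) - c_3e^(-4t), w(t) = 12c_1e^(-2t) + 5c_2e^(3t) + c_3e^(-4t)

Coefficient matrix A = [[-22, 50, 50], [36, -104, -100], [-46, 127, 123]].
det(A - λI) = 0 gives eigenvalues λ = -2, 3, -4.
For λ=-2: eigenvector (5,-10,12).
For λ=3: eigenvector (2,-4,5).
For λ=-4: eigenvector (0,-1,1).
General solution: c_1e^(-2t)(5,-10,12) + c_2e^(3t)(2,-4,5) + c_3e^(-4t)(0,-1,1).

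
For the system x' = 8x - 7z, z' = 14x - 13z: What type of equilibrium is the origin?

A = [[8,-7],[14,-13]]; det(A-λI) = λ^2 + 5λ - 6.
λ = -6, 1: opposite signs.

saddle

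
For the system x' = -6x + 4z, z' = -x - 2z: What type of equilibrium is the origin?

A = [[-6,4],[-1,-2]]; det(A-λI) = λ^2 + 8λ + 16.
repeated λ = -4 with a single eigenvector.

stable improper node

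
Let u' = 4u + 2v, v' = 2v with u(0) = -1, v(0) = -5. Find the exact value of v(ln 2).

A = [[4,2],[0,2]]; eigenvalues λ = 4, 2.
Eigenvectors: (1,0) for λ=4, (-1,1) for λ=2.
From the initial condition, c_1 = -6, c_2 = -5.
v(ln 2) = (-6)(2^4)(0) + (-5)(2^2)(1) = -20.

-20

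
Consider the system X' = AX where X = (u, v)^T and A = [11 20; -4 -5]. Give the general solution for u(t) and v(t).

u(t) = -c_1e^(3t)sin(4t) + 2c_1e^(3t)cos(4t) + 2c_2e^(3t)sin(4t) + c_2e^(3t)cos(4t), v(t) = -c_1e^(3t)cos(4t) - c_2e^(3t)sin(4t)

Coefficient matrix A = [[11, 20], [-4, -5]].
Characteristic polynomial det(A - λI) = λ^2 - 6λ + 25 = 0.
Eigenvalues λ = 3 ± 4i (complex conjugate pair).
For λ=3+4i: an eigenvector is (2,-1) - i(-1,0) = (2 + i, -1).
A real fundamental pair from Re and Im of e^((3+4i)t)v: X_1 = e^(3t)(cos(4t)·(2,-1) + sin(4t)·(-1,0)), X_2 = e^(3t)(sin(4t)·(2,-1) - cos(4t)·(-1,0)).
General solution: c_1X_1 + c_2X_2.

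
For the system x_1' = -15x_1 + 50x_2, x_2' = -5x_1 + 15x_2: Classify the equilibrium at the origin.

center

A = [[-15,50],[-5,15]]; det(A-λI) = λ^2 + 25.
λ = 0 ± 5i: zero real part.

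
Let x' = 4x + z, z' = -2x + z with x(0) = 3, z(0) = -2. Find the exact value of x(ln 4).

240

A = [[4,1],[-2,1]]; eigenvalues λ = 2, 3.
Eigenvectors: (-1,2) for λ=2, (-1,1) for λ=3.
From the initial condition, c_1 = 1, c_2 = -4.
x(ln 4) = (1)(4^2)(-1) + (-4)(4^3)(-1) = 240.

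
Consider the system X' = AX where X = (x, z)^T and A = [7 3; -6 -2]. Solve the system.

x(t) = K_1e^(4t) + K_2e^(t), z(t) = -K_1e^(4t) - 2K_2e^(t)

Coefficient matrix A = [[7, 3], [-6, -2]].
Characteristic polynomial det(A - λI) = λ^2 - 5λ + 4 = 0.
Eigenvalues λ = 4, 1.
For λ=4: (A-λI) row 1 is [3, 3], so an eigenvector is (1, -1).
For λ=1: (A-λI) row 1 is [6, 3], so an eigenvector is (1, -2).
General solution: K_1e^(4t)(1,-1) + K_2e^(t)(1,-2).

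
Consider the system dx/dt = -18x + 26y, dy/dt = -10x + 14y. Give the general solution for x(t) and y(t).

Coefficient matrix A = [[-18, 26], [-10, 14]].
Characteristic polynomial det(A - λI) = λ^2 + 4λ + 8 = 0.
Eigenvalues λ = -2 ± 2i (complex conjugate pair).
For λ=-2+2i: an eigenvector is (3,2) - i(2,1) = (3 - 2i, 2 - i).
A real fundamental pair from Re and Im of e^((-2+2i)t)v: X_1 = e^(-2t)(cos(2t)·(3,2) + sin(2t)·(2,1)), X_2 = e^(-2t)(sin(2t)·(3,2) - cos(2t)·(2,1)).
General solution: K_1X_1 + K_2X_2.

x(t) = 2K_1e^(-2t)sin(2t) + 3K_1e^(-2t)cos(2t) + 3K_2e^(-2t)sin(2t) - 2K_2e^(-2t)cos(2t), y(t) = K_1e^(-2t)sin(2t) + 2K_1e^(-2t)cos(2t) + 2K_2e^(-2t)sin(2t) - K_2e^(-2t)cos(2t)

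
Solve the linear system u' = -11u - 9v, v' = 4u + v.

u(t) = 3K_1e^(-5t) + 3K_2te^(-5t) - 2K_2e^(-5t), v(t) = -2K_1e^(-5t) - 2K_2te^(-5t) + K_2e^(-5t)

Coefficient matrix A = [[-11, -9], [4, 1]].
Characteristic polynomial det(A - λI) = λ^2 + 10λ + 25 = 0.
Single eigenvalue λ = -5 with algebraic multiplicity 2.
Eigenvector v = (3,-2); generalized eigenvector w with (A-λI)w=v is (-2,1).
General solution: e^(-5t)[K_1·v + K_2·(t·v + w)].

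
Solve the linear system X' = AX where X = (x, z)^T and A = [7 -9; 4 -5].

Coefficient matrix A = [[7, -9], [4, -5]].
Characteristic polynomial det(A - λI) = λ^2 - 2λ + 1 = 0.
Single eigenvalue λ = 1 with algebraic multiplicity 2.
Eigenvector v = (-3,-2); generalized eigenvector w with (A-λI)w=v is (-2,-1).
General solution: e^(t)[K_1·v + K_2·(t·v + w)].

x(t) = -3K_1e^(t) - 3K_2te^(t) - 2K_2e^(t), z(t) = -2K_1e^(t) - 2K_2te^(t) - K_2e^(t)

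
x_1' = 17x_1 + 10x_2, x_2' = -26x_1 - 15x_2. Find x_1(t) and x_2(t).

x_1(t) = -2c_1e^(t)sin(2t) + c_1e^(t)cos(2t) + c_2e^(t)sin(2t) + 2c_2e^(t)cos(2t), x_2(t) = 3c_1e^(t)sin(2t) - 2c_1e^(t)cos(2t) - 2c_2e^(t)sin(2t) - 3c_2e^(t)cos(2t)

Coefficient matrix A = [[17, 10], [-26, -15]].
Characteristic polynomial det(A - λI) = λ^2 - 2λ + 5 = 0.
Eigenvalues λ = 1 ± 2i (complex conjugate pair).
For λ=1+2i: an eigenvector is (1,-2) - i(-2,3) = (1 + 2i, -2 - 3i).
A real fundamental pair from Re and Im of e^((1+2i)t)v: X_1 = e^(t)(cos(2t)·(1,-2) + sin(2t)·(-2,3)), X_2 = e^(t)(sin(2t)·(1,-2) - cos(2t)·(-2,3)).
General solution: c_1X_1 + c_2X_2.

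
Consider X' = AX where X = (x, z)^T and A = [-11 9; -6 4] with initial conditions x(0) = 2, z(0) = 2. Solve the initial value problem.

x(t) = 2e^(-2t), z(t) = 2e^(-2t)

Coefficient matrix A = [[-11, 9], [-6, 4]].
Characteristic polynomial det(A - λI) = λ^2 + 7λ + 10 = 0.
Eigenvalues λ = -2, -5.
For λ=-2: (A-λI) row 1 is [-9, 9], so an eigenvector is (1, 1).
For λ=-5: (A-λI) row 1 is [-6, 9], so an eigenvector is (3, 2).
General solution: C_1e^(-2t)(1,1) + C_2e^(-5t)(3,2).
Applying x(0)=2, z(0)=2 gives C_1=2, C_2=0.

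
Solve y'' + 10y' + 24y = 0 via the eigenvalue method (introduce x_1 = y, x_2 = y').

Let x_1 = y, x_2 = y'. Then x_1' = x_2 and x_2' = -24x_1 - 10x_2.
A = [[0,1],[-24,-10]]; det(A-λI) = λ^2 + 10λ + 24.
Eigenvalues λ = -4, -6 with eigenvectors (1,-4), (1,-6).

y(t) = c_1e^(-4t) + c_2e^(-6t)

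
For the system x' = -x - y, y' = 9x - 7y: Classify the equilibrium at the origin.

stable improper node

A = [[-1,-1],[9,-7]]; det(A-λI) = λ^2 + 8λ + 16.
repeated λ = -4 with a single eigenvector.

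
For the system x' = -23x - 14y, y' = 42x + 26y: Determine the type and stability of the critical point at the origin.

A = [[-23,-14],[42,26]]; det(A-λI) = λ^2 - 3λ - 10.
λ = -2, 5: opposite signs.

saddle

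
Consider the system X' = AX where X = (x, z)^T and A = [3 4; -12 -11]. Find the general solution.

x(t) = 2C_1e^(-3t) - C_2e^(-5t), z(t) = -3C_1e^(-3t) + 2C_2e^(-5t)

Coefficient matrix A = [[3, 4], [-12, -11]].
Characteristic polynomial det(A - λI) = λ^2 + 8λ + 15 = 0.
Eigenvalues λ = -3, -5.
For λ=-3: (A-λI) row 1 is [6, 4], so an eigenvector is (2, -3).
For λ=-5: (A-λI) row 1 is [8, 4], so an eigenvector is (-1, 2).
General solution: C_1e^(-3t)(2,-3) + C_2e^(-5t)(-1,2).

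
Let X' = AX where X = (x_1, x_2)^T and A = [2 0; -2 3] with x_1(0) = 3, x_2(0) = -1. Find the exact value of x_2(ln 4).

-352

A = [[2,0],[-2,3]]; eigenvalues λ = 3, 2.
Eigenvectors: (0,1) for λ=3, (1,2) for λ=2.
From the initial condition, c_1 = -7, c_2 = 3.
x_2(ln 4) = (-7)(4^3)(1) + (3)(4^2)(2) = -352.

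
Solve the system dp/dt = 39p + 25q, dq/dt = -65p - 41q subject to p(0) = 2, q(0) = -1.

Coefficient matrix A = [[39, 25], [-65, -41]].
Characteristic polynomial det(A - λI) = λ^2 + 2λ + 26 = 0.
Eigenvalues λ = -1 ± 5i (complex conjugate pair).
For λ=-1+5i: an eigenvector is (2,-3) - i(1,-2) = (2 - i, -3 + 2i).
A real fundamental pair from Re and Im of e^((-1+5i)t)v: X_1 = e^(-t)(cos(5t)·(2,-3) + sin(5t)·(1,-2)), X_2 = e^(-t)(sin(5t)·(2,-3) - cos(5t)·(1,-2)).
General solution: c_1X_1 + c_2X_2.
Applying p(0)=2, q(0)=-1 gives c_1=3, c_2=4.

p(t) = 11e^(-t)sin(5t) + 2e^(-t)cos(5t), q(t) = -18e^(-t)sin(5t) - e^(-t)cos(5t)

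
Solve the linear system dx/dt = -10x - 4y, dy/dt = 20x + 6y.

x(t) = -c_1e^(-2t)sin(4t) + c_2e^(-2t)cos(4t), y(t) = 2c_1e^(-2t)sin(4t) + c_1e^(-2t)cos(4t) + c_2e^(-2t)sin(4t) - 2c_2e^(-2t)cos(4t)

Coefficient matrix A = [[-10, -4], [20, 6]].
Characteristic polynomial det(A - λI) = λ^2 + 4λ + 20 = 0.
Eigenvalues λ = -2 ± 4i (complex conjugate pair).
For λ=-2+4i: an eigenvector is (0,1) - i(-1,2) = (0 + i, 1 - 2i).
A real fundamental pair from Re and Im of e^((-2+4i)t)v: X_1 = e^(-2t)(cos(4t)·(0,1) + sin(4t)·(-1,2)), X_2 = e^(-2t)(sin(4t)·(0,1) - cos(4t)·(-1,2)).
General solution: c_1X_1 + c_2X_2.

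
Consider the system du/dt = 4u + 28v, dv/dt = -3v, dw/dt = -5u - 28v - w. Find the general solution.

u(t) = K_1e^(4t) - 4K_3e^(-3t), v(t) = K_3e^(-3t), w(t) = -K_1e^(4t) + K_2e^(-t) + 4K_3e^(-3t)

Coefficient matrix A = [[4, 28, 0], [0, -3, 0], [-5, -28, -1]].
det(A - λI) = 0 gives eigenvalues λ = 4, -1, -3.
For λ=4: eigenvector (1,0,-1).
For λ=-1: eigenvector (0,0,1).
For λ=-3: eigenvector (-4,1,4).
General solution: K_1e^(4t)(1,0,-1) + K_2e^(-t)(0,0,1) + K_3e^(-3t)(-4,1,4).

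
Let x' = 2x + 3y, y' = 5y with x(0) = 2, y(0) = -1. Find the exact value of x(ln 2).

-20

A = [[2,3],[0,5]]; eigenvalues λ = 2, 5.
Eigenvectors: (-1,0) for λ=2, (1,1) for λ=5.
From the initial condition, c_1 = -3, c_2 = -1.
x(ln 2) = (-3)(2^2)(-1) + (-1)(2^5)(1) = -20.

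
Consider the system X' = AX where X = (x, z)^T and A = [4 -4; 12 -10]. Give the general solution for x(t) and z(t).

x(t) = 2K_1e^(-2t) - K_2e^(-4t), z(t) = 3K_1e^(-2t) - 2K_2e^(-4t)

Coefficient matrix A = [[4, -4], [12, -10]].
Characteristic polynomial det(A - λI) = λ^2 + 6λ + 8 = 0.
Eigenvalues λ = -2, -4.
For λ=-2: (A-λI) row 1 is [6, -4], so an eigenvector is (2, 3).
For λ=-4: (A-λI) row 1 is [8, -4], so an eigenvector is (-1, -2).
General solution: K_1e^(-2t)(2,3) + K_2e^(-4t)(-1,-2).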